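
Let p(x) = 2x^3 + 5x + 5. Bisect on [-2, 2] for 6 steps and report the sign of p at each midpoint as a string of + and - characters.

midpoint 0: p = 5 > 0 → [-2, 0]
midpoint -1: p = -2 < 0 → [-1, 0]
midpoint -0.5: p = 2.25 > 0 → [-1, -0.5]
midpoint -0.75: p = 0.4062 > 0 → [-1, -0.75]
midpoint -0.875: p = -0.7148 < 0 → [-0.875, -0.75]
midpoint -0.8125: p = -0.1353 < 0 → [-0.8125, -0.75]

+-++--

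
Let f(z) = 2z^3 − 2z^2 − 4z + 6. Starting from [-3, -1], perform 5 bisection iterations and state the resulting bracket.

f(-2) = -10 < 0, so the root lies in [-2, -1]
f(-1.5) = 0.75 > 0, so the root lies in [-2, -1.5]
f(-1.75) = -3.84375 < 0, so the root lies in [-1.75, -1.5]
f(-1.625) = -1.3633 < 0, so the root lies in [-1.625, -1.5]
f(-1.5625) = -0.2622 < 0, so the root lies in [-1.5625, -1.5]

[-1.5625, -1.5]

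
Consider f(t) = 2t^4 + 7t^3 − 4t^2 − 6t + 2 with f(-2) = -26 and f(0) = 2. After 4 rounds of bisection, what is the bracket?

[-1, -0.875]

t = -1 gives f = -1, negative; keep [-1, 0]
t = -0.5 gives f = 3.25, positive; keep [-1, -0.5]
t = -0.75 gives f = 1.929688, positive; keep [-1, -0.75]
t = -0.875 gives f = 0.6704, positive; keep [-1, -0.875]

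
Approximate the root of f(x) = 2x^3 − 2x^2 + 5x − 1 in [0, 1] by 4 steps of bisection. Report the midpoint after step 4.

0.1875

x = 0.5 gives f = 1.25, positive; keep [0, 0.5]
x = 0.25 gives f = 0.15625, positive; keep [0, 0.25]
x = 0.125 gives f = -0.402344, negative; keep [0.125, 0.25]
x = 0.1875 gives f = -0.1196, negative; keep [0.1875, 0.25]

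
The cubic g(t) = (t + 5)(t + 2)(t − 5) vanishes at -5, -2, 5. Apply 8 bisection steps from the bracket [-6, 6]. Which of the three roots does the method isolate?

t = 0 gives g = -50, negative; keep [0, 6]
t = 3 gives g = -80, negative; keep [3, 6]
t = 4.5 gives g = -30.875, negative; keep [4.5, 6]
t = 5.25 gives g = 18.5781, positive; keep [4.5, 5.25]
t = 4.875 gives g = -8.4863, negative; keep [4.875, 5.25]
t = 5.0625 gives g = 4.4417, positive; keep [4.875, 5.0625]
t = 4.96875 gives g = -2.1709, negative; keep [4.96875, 5.0625]
t = 5.015625 gives g = 1.0979, positive; keep [4.96875, 5.015625]

5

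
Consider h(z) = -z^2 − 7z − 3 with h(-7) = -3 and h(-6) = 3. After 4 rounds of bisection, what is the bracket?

[-6.5625, -6.5]

h(-6.5) = 0.25 > 0, so the root lies in [-7, -6.5]
h(-6.75) = -1.3125 < 0, so the root lies in [-6.75, -6.5]
h(-6.625) = -0.515625 < 0, so the root lies in [-6.625, -6.5]
h(-6.5625) = -0.1289 < 0, so the root lies in [-6.5625, -6.5]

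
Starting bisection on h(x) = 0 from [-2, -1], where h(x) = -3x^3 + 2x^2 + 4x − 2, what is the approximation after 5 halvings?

-1.09375

h(-1.5) = 6.625 > 0, so the root lies in [-1.5, -1]
h(-1.25) = 1.984375 > 0, so the root lies in [-1.25, -1]
h(-1.125) = 0.302734 > 0, so the root lies in [-1.125, -1]
h(-1.0625) = -0.3938 < 0, so the root lies in [-1.125, -1.0625]
h(-1.09375) = -0.0571 < 0, so the root lies in [-1.125, -1.09375]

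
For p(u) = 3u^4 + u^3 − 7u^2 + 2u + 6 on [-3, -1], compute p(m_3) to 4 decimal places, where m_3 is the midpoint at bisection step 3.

m = -2, p(m) = 14 (+); new bracket [-2, -1]
m = -1.5, p(m) = -0.9375 (−); new bracket [-2, -1.5]
m = -1.75, p(m) = 3.839844 (+); new bracket [-1.75, -1.5]

3.8398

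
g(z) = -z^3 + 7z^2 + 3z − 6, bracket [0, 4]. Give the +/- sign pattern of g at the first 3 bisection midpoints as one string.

++-

m = 2, g(m) = 20 (+); new bracket [0, 2]
m = 1, g(m) = 3 (+); new bracket [0, 1]
m = 0.5, g(m) = -2.875 (−); new bracket [0.5, 1]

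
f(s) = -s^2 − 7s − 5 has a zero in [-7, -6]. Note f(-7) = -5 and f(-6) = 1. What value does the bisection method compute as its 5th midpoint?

-6.21875

s = -6.5 gives f = -1.75, negative; keep [-6.5, -6]
s = -6.25 gives f = -0.3125, negative; keep [-6.25, -6]
s = -6.125 gives f = 0.359375, positive; keep [-6.25, -6.125]
s = -6.1875 gives f = 0.0273, positive; keep [-6.25, -6.1875]
s = -6.21875 gives f = -0.1416, negative; keep [-6.21875, -6.1875]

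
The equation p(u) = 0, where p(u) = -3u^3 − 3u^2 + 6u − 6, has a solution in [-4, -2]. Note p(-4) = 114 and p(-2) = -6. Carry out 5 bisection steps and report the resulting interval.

u = -3 gives p = 30, positive; keep [-3, -2]
u = -2.5 gives p = 7.125, positive; keep [-2.5, -2]
u = -2.25 gives p = -0.515625, negative; keep [-2.5, -2.25]
u = -2.375 gives p = 3.0176, positive; keep [-2.375, -2.25]
u = -2.3125 gives p = 1.1814, positive; keep [-2.3125, -2.25]

[-2.3125, -2.25]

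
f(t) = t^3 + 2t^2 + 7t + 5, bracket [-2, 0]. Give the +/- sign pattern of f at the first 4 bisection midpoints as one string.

t = -1 gives f = -1, negative; keep [-1, 0]
t = -0.5 gives f = 1.875, positive; keep [-1, -0.5]
t = -0.75 gives f = 0.453125, positive; keep [-1, -0.75]
t = -0.875 gives f = -0.2637, negative; keep [-0.875, -0.75]

-++-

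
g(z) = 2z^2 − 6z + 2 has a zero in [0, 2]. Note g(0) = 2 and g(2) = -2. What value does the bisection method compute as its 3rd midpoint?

z = 1 gives g = -2, negative; keep [0, 1]
z = 0.5 gives g = -0.5, negative; keep [0, 0.5]
z = 0.25 gives g = 0.625, positive; keep [0.25, 0.5]

0.25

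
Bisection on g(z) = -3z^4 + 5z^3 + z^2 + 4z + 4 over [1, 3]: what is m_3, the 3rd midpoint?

2.25

z = 2 gives g = 8, positive; keep [2, 3]
z = 2.5 gives g = -18.8125, negative; keep [2, 2.5]
z = 2.25 gives g = -1.871094, negative; keep [2, 2.25]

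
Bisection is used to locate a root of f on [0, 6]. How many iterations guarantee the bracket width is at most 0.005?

Width after n steps is 6/2^n. Need 2^n ≥ 6/0.005 = 1200.
2^10 = 1024 < 1200 ≤ 2^11 = 2048, so n = 11.

11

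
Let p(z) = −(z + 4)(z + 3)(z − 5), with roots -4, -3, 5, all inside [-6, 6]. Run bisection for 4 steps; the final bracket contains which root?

5

midpoint 0: p = 60 > 0 → [0, 6]
midpoint 3: p = 84 > 0 → [3, 6]
midpoint 4.5: p = 31.875 > 0 → [4.5, 6]
midpoint 5.25: p = -19.0781 < 0 → [4.5, 5.25]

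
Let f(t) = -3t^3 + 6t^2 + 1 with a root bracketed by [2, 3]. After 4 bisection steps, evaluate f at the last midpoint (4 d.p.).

0.2024

midpoint 2.5: f = -8.375 < 0 → [2, 2.5]
midpoint 2.25: f = -2.796875 < 0 → [2, 2.25]
midpoint 2.125: f = -0.693359 < 0 → [2, 2.125]
midpoint 2.0625: f = 0.2024 > 0 → [2.0625, 2.125]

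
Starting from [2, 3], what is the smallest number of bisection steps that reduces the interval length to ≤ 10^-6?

Width after n steps is 1/2^n. Need 2^n ≥ 1/10^-6 = 1000000.
2^19 = 524288 < 1000000 ≤ 2^20 = 1048576, so n = 20.

20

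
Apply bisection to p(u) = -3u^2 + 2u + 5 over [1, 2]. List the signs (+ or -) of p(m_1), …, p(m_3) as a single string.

midpoint 1.5: p = 1.25 > 0 → [1.5, 2]
midpoint 1.75: p = -0.6875 < 0 → [1.5, 1.75]
midpoint 1.625: p = 0.328125 > 0 → [1.625, 1.75]

+-+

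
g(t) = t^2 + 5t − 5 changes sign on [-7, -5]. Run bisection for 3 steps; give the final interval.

[-6, -5.75]

midpoint -6: g = 1 > 0 → [-6, -5]
midpoint -5.5: g = -2.25 < 0 → [-6, -5.5]
midpoint -5.75: g = -0.6875 < 0 → [-6, -5.75]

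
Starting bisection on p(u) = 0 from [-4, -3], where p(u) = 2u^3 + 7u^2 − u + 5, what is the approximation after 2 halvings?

-3.75

u = -3.5 gives p = 8.5, positive; keep [-4, -3.5]
u = -3.75 gives p = 1.71875, positive; keep [-4, -3.75]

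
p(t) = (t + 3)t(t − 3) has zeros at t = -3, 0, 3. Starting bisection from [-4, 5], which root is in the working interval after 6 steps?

3

t = 0.5 gives p = -4.375, negative; keep [0.5, 5]
t = 2.75 gives p = -3.953125, negative; keep [2.75, 5]
t = 3.875 gives p = 23.310547, positive; keep [2.75, 3.875]
t = 3.3125 gives p = 6.5344, positive; keep [2.75, 3.3125]
t = 3.03125 gives p = 0.5713, positive; keep [2.75, 3.03125]
t = 2.890625 gives p = -1.8624, negative; keep [2.890625, 3.03125]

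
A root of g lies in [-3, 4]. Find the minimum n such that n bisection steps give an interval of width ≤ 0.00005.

Width after n steps is 7/2^n. Need 2^n ≥ 7/0.00005 = 140000.
2^17 = 131072 < 140000 ≤ 2^18 = 262144, so n = 18.

18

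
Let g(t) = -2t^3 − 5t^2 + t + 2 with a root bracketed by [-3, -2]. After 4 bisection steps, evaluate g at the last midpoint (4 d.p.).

t = -2.5 gives g = -0.5, negative; keep [-3, -2.5]
t = -2.75 gives g = 3.03125, positive; keep [-2.75, -2.5]
t = -2.625 gives g = 1.097656, positive; keep [-2.625, -2.5]
t = -2.5625 gives g = 0.2583, positive; keep [-2.5625, -2.5]

0.2583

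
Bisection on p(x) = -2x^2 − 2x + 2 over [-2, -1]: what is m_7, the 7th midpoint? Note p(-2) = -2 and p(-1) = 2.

-1.6171875

m = -1.5, p(m) = 0.5 (+); new bracket [-2, -1.5]
m = -1.75, p(m) = -0.625 (−); new bracket [-1.75, -1.5]
m = -1.625, p(m) = -0.03125 (−); new bracket [-1.625, -1.5]
m = -1.5625, p(m) = 0.2422 (+); new bracket [-1.625, -1.5625]
m = -1.59375, p(m) = 0.1074 (+); new bracket [-1.625, -1.59375]
m = -1.609375, p(m) = 0.0386 (+); new bracket [-1.625, -1.609375]
m = -1.6171875, p(m) = 0.0038 (+); new bracket [-1.625, -1.6171875]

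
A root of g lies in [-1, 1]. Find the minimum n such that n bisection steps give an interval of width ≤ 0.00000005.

Width after n steps is 2/2^n. Need 2^n ≥ 2/0.00000005 = 40000000.
2^25 = 33554432 < 40000000 ≤ 2^26 = 67108864, so n = 26.

26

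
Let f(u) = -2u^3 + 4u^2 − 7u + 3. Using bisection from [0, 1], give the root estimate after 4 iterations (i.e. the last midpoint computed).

u = 0.5 gives f = 0.25, positive; keep [0.5, 1]
u = 0.75 gives f = -0.84375, negative; keep [0.5, 0.75]
u = 0.625 gives f = -0.300781, negative; keep [0.5, 0.625]
u = 0.5625 gives f = -0.0278, negative; keep [0.5, 0.5625]

0.5625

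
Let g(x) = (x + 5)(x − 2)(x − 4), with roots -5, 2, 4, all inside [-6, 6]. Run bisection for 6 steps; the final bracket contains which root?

-5

m = 0, g(m) = 40 (+); new bracket [-6, 0]
m = -3, g(m) = 70 (+); new bracket [-6, -3]
m = -4.5, g(m) = 27.625 (+); new bracket [-6, -4.5]
m = -5.25, g(m) = -16.7656 (−); new bracket [-5.25, -4.5]
m = -4.875, g(m) = 7.627 (+); new bracket [-5.25, -4.875]
m = -5.0625, g(m) = -4.0002 (−); new bracket [-5.0625, -4.875]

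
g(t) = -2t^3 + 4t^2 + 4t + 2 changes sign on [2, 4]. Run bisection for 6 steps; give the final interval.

[2.8125, 2.84375]

g(3) = -4 < 0, so the root lies in [2, 3]
g(2.5) = 5.75 > 0, so the root lies in [2.5, 3]
g(2.75) = 1.65625 > 0, so the root lies in [2.75, 3]
g(2.875) = -0.9648 < 0, so the root lies in [2.75, 2.875]
g(2.8125) = 0.396 > 0, so the root lies in [2.8125, 2.875]
g(2.84375) = -0.2717 < 0, so the root lies in [2.8125, 2.84375]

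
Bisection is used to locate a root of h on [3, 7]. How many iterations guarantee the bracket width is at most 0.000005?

20

Width after n steps is 4/2^n. Need 2^n ≥ 4/0.000005 = 800000.
2^19 = 524288 < 800000 ≤ 2^20 = 1048576, so n = 20.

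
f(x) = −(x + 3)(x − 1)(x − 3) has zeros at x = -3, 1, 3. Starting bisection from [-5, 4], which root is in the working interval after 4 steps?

-3

x = -0.5 gives f = -13.125, negative; keep [-5, -0.5]
x = -2.75 gives f = -5.390625, negative; keep [-5, -2.75]
x = -3.875 gives f = 29.326172, positive; keep [-3.875, -2.75]
x = -3.3125 gives f = 8.5071, positive; keep [-3.3125, -2.75]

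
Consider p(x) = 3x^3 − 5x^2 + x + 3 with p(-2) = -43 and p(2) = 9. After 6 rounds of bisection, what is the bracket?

[-0.625, -0.5625]

midpoint 0: p = 3 > 0 → [-2, 0]
midpoint -1: p = -6 < 0 → [-1, 0]
midpoint -0.5: p = 0.875 > 0 → [-1, -0.5]
midpoint -0.75: p = -1.8281 < 0 → [-0.75, -0.5]
midpoint -0.625: p = -0.3105 < 0 → [-0.625, -0.5]
midpoint -0.5625: p = 0.3215 > 0 → [-0.625, -0.5625]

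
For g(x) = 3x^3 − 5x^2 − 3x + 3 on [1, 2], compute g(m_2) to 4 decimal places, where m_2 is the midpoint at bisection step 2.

-1.4844

midpoint 1.5: g = -2.625 < 0 → [1.5, 2]
midpoint 1.75: g = -1.484375 < 0 → [1.75, 2]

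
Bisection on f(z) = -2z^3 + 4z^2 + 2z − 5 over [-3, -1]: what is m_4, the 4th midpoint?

-1.125

z = -2 gives f = 23, positive; keep [-2, -1]
z = -1.5 gives f = 7.75, positive; keep [-1.5, -1]
z = -1.25 gives f = 2.65625, positive; keep [-1.25, -1]
z = -1.125 gives f = 0.6602, positive; keep [-1.125, -1]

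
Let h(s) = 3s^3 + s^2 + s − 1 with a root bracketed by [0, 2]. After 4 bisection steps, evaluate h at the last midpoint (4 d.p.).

s = 1 gives h = 4, positive; keep [0, 1]
s = 0.5 gives h = 0.125, positive; keep [0, 0.5]
s = 0.25 gives h = -0.640625, negative; keep [0.25, 0.5]
s = 0.375 gives h = -0.3262, negative; keep [0.375, 0.5]

-0.3262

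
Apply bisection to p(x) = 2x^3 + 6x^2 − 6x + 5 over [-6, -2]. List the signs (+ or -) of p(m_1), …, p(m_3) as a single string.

-++

midpoint -4: p = -3 < 0 → [-4, -2]
midpoint -3: p = 23 > 0 → [-4, -3]
midpoint -3.5: p = 13.75 > 0 → [-4, -3.5]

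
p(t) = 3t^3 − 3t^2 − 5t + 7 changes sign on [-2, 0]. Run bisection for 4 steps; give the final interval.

midpoint -1: p = 6 > 0 → [-2, -1]
midpoint -1.5: p = -2.375 < 0 → [-1.5, -1]
midpoint -1.25: p = 2.703125 > 0 → [-1.5, -1.25]
midpoint -1.375: p = 0.4043 > 0 → [-1.5, -1.375]

[-1.5, -1.375]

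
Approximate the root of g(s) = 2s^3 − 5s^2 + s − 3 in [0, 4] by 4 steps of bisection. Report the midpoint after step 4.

s = 2 gives g = -5, negative; keep [2, 4]
s = 3 gives g = 9, positive; keep [2, 3]
s = 2.5 gives g = -0.5, negative; keep [2.5, 3]
s = 2.75 gives g = 3.5312, positive; keep [2.5, 2.75]

2.75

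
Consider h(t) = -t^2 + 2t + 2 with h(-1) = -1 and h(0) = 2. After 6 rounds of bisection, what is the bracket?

[-0.734375, -0.71875]

t = -0.5 gives h = 0.75, positive; keep [-1, -0.5]
t = -0.75 gives h = -0.0625, negative; keep [-0.75, -0.5]
t = -0.625 gives h = 0.359375, positive; keep [-0.75, -0.625]
t = -0.6875 gives h = 0.1523, positive; keep [-0.75, -0.6875]
t = -0.71875 gives h = 0.0459, positive; keep [-0.75, -0.71875]
t = -0.734375 gives h = -0.0081, negative; keep [-0.734375, -0.71875]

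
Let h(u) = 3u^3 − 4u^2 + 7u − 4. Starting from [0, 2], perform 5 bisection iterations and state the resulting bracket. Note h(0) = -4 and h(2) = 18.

[0.6875, 0.75]

midpoint 1: h = 2 > 0 → [0, 1]
midpoint 0.5: h = -1.125 < 0 → [0.5, 1]
midpoint 0.75: h = 0.265625 > 0 → [0.5, 0.75]
midpoint 0.625: h = -0.4551 < 0 → [0.625, 0.75]
midpoint 0.6875: h = -0.1033 < 0 → [0.6875, 0.75]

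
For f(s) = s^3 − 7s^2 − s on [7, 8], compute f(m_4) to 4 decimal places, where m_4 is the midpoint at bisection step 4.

2.4988

midpoint 7.5: f = 20.625 > 0 → [7, 7.5]
midpoint 7.25: f = 5.890625 > 0 → [7, 7.25]
midpoint 7.125: f = -0.779297 < 0 → [7.125, 7.25]
midpoint 7.1875: f = 2.4988 > 0 → [7.125, 7.1875]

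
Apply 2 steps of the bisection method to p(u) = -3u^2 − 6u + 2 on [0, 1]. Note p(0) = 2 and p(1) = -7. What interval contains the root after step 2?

[0.25, 0.5]

midpoint 0.5: p = -1.75 < 0 → [0, 0.5]
midpoint 0.25: p = 0.3125 > 0 → [0.25, 0.5]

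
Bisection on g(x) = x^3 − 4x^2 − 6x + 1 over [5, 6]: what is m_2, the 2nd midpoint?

5.25

m = 5.5, g(m) = 13.375 (+); new bracket [5, 5.5]
m = 5.25, g(m) = 3.953125 (+); new bracket [5, 5.25]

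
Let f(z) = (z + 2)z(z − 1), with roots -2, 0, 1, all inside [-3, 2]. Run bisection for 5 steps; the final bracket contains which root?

-2

midpoint -0.5: f = 1.125 > 0 → [-3, -0.5]
midpoint -1.75: f = 1.203125 > 0 → [-3, -1.75]
midpoint -2.375: f = -3.005859 < 0 → [-2.375, -1.75]
midpoint -2.0625: f = -0.3948 < 0 → [-2.0625, -1.75]
midpoint -1.90625: f = 0.5194 > 0 → [-2.0625, -1.90625]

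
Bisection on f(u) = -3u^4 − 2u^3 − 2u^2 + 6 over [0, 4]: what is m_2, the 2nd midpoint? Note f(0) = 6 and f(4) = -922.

1

midpoint 2: f = -66 < 0 → [0, 2]
midpoint 1: f = -1 < 0 → [0, 1]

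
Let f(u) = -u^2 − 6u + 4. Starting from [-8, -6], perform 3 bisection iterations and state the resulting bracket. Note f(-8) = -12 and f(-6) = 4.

f(-7) = -3 < 0, so the root lies in [-7, -6]
f(-6.5) = 0.75 > 0, so the root lies in [-7, -6.5]
f(-6.75) = -1.0625 < 0, so the root lies in [-6.75, -6.5]

[-6.75, -6.5]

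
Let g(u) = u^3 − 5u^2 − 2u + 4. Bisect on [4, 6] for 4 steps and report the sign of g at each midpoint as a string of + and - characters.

g(5) = -6 < 0, so the root lies in [5, 6]
g(5.5) = 8.125 > 0, so the root lies in [5, 5.5]
g(5.25) = 0.390625 > 0, so the root lies in [5, 5.25]
g(5.125) = -2.9668 < 0, so the root lies in [5.125, 5.25]

-++-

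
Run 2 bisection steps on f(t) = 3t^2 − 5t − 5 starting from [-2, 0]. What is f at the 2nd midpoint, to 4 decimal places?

midpoint -1: f = 3 > 0 → [-1, 0]
midpoint -0.5: f = -1.75 < 0 → [-1, -0.5]

-1.7500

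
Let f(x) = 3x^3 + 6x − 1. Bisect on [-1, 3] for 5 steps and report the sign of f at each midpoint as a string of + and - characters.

+-++-

f(1) = 8 > 0, so the root lies in [-1, 1]
f(0) = -1 < 0, so the root lies in [0, 1]
f(0.5) = 2.375 > 0, so the root lies in [0, 0.5]
f(0.25) = 0.5469 > 0, so the root lies in [0, 0.25]
f(0.125) = -0.2441 < 0, so the root lies in [0.125, 0.25]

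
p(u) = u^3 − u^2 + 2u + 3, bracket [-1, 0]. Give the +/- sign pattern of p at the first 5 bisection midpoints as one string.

p(-0.5) = 1.625 > 0, so the root lies in [-1, -0.5]
p(-0.75) = 0.515625 > 0, so the root lies in [-1, -0.75]
p(-0.875) = -0.185547 < 0, so the root lies in [-0.875, -0.75]
p(-0.8125) = 0.1785 > 0, so the root lies in [-0.875, -0.8125]
p(-0.84375) = -0.0001 < 0, so the root lies in [-0.84375, -0.8125]

++-+-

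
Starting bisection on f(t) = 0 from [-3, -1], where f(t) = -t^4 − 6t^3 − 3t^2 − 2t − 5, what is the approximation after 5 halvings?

midpoint -2: f = 19 > 0 → [-2, -1]
midpoint -1.5: f = 6.4375 > 0 → [-1.5, -1]
midpoint -1.25: f = 2.089844 > 0 → [-1.25, -1]
midpoint -1.125: f = 0.3943 > 0 → [-1.125, -1]
midpoint -1.0625: f = -0.3394 < 0 → [-1.125, -1.0625]

-1.0625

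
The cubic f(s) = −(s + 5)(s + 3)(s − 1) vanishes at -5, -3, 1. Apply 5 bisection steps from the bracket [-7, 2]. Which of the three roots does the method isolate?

m = -2.5, f(m) = 4.375 (+); new bracket [-2.5, 2]
m = -0.25, f(m) = 16.328125 (+); new bracket [-0.25, 2]
m = 0.875, f(m) = 2.845703 (+); new bracket [0.875, 2]
m = 1.4375, f(m) = -12.4978 (−); new bracket [0.875, 1.4375]
m = 1.15625, f(m) = -3.998 (−); new bracket [0.875, 1.15625]

1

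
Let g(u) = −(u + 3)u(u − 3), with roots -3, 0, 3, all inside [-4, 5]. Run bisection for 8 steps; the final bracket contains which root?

midpoint 0.5: g = 4.375 > 0 → [0.5, 5]
midpoint 2.75: g = 3.953125 > 0 → [2.75, 5]
midpoint 3.875: g = -23.310547 < 0 → [2.75, 3.875]
midpoint 3.3125: g = -6.5344 < 0 → [2.75, 3.3125]
midpoint 3.03125: g = -0.5713 < 0 → [2.75, 3.03125]
midpoint 2.890625: g = 1.8624 > 0 → [2.890625, 3.03125]
midpoint 2.9609375: g = 0.6895 > 0 → [2.9609375, 3.03125]
midpoint 2.99609375: g = 0.0702 > 0 → [2.99609375, 3.03125]

3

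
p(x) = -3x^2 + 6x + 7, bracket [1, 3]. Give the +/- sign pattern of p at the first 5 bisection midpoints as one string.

p(2) = 7 > 0, so the root lies in [2, 3]
p(2.5) = 3.25 > 0, so the root lies in [2.5, 3]
p(2.75) = 0.8125 > 0, so the root lies in [2.75, 3]
p(2.875) = -0.5469 < 0, so the root lies in [2.75, 2.875]
p(2.8125) = 0.1445 > 0, so the root lies in [2.8125, 2.875]

+++-+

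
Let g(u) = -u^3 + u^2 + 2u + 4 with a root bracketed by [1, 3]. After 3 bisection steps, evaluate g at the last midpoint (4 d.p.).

2.1719

u = 2 gives g = 4, positive; keep [2, 3]
u = 2.5 gives g = -0.375, negative; keep [2, 2.5]
u = 2.25 gives g = 2.171875, positive; keep [2.25, 2.5]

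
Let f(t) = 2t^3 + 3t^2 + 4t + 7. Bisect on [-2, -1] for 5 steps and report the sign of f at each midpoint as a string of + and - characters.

+--++

f(-1.5) = 1 > 0, so the root lies in [-2, -1.5]
f(-1.75) = -1.53125 < 0, so the root lies in [-1.75, -1.5]
f(-1.625) = -0.160156 < 0, so the root lies in [-1.625, -1.5]
f(-1.5625) = 0.4448 > 0, so the root lies in [-1.625, -1.5625]
f(-1.59375) = 0.1487 > 0, so the root lies in [-1.625, -1.59375]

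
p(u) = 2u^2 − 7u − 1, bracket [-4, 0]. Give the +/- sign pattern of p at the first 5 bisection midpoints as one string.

u = -2 gives p = 21, positive; keep [-2, 0]
u = -1 gives p = 8, positive; keep [-1, 0]
u = -0.5 gives p = 3, positive; keep [-0.5, 0]
u = -0.25 gives p = 0.875, positive; keep [-0.25, 0]
u = -0.125 gives p = -0.0938, negative; keep [-0.25, -0.125]

++++-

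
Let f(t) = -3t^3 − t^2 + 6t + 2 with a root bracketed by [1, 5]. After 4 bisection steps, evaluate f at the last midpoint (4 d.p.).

t = 3 gives f = -70, negative; keep [1, 3]
t = 2 gives f = -14, negative; keep [1, 2]
t = 1.5 gives f = -1.375, negative; keep [1, 1.5]
t = 1.25 gives f = 2.0781, positive; keep [1.25, 1.5]

2.0781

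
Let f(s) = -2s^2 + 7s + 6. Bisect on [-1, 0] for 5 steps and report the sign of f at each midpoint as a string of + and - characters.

+-++-

midpoint -0.5: f = 2 > 0 → [-1, -0.5]
midpoint -0.75: f = -0.375 < 0 → [-0.75, -0.5]
midpoint -0.625: f = 0.84375 > 0 → [-0.75, -0.625]
midpoint -0.6875: f = 0.2422 > 0 → [-0.75, -0.6875]
midpoint -0.71875: f = -0.0645 < 0 → [-0.71875, -0.6875]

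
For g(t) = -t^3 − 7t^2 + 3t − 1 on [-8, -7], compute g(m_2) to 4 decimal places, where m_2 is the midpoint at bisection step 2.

-9.6094

m = -7.5, g(m) = 4.625 (+); new bracket [-7.5, -7]
m = -7.25, g(m) = -9.609375 (−); new bracket [-7.5, -7.25]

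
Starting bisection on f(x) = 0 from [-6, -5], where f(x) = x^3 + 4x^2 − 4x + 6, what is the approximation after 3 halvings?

f(-5.5) = -17.375 < 0, so the root lies in [-5.5, -5]
f(-5.25) = -7.453125 < 0, so the root lies in [-5.25, -5]
f(-5.125) = -3.048828 < 0, so the root lies in [-5.125, -5]

-5.125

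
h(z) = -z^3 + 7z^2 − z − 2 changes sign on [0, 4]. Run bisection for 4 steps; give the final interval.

m = 2, h(m) = 16 (+); new bracket [0, 2]
m = 1, h(m) = 3 (+); new bracket [0, 1]
m = 0.5, h(m) = -0.875 (−); new bracket [0.5, 1]
m = 0.75, h(m) = 0.7656 (+); new bracket [0.5, 0.75]

[0.5, 0.75]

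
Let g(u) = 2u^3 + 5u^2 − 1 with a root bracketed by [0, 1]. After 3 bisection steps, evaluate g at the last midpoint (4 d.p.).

-0.1914

m = 0.5, g(m) = 0.5 (+); new bracket [0, 0.5]
m = 0.25, g(m) = -0.65625 (−); new bracket [0.25, 0.5]
m = 0.375, g(m) = -0.191406 (−); new bracket [0.375, 0.5]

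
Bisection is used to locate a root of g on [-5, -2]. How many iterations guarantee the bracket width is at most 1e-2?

Width after n steps is 3/2^n. Need 2^n ≥ 3/1e-2 = 300.
2^8 = 256 < 300 ≤ 2^9 = 512, so n = 9.

9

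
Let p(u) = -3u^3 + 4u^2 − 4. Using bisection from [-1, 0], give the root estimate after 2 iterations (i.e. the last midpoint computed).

midpoint -0.5: p = -2.625 < 0 → [-1, -0.5]
midpoint -0.75: p = -0.484375 < 0 → [-1, -0.75]

-0.75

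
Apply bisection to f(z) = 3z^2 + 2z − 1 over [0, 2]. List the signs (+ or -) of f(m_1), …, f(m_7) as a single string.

++-+-+-

m = 1, f(m) = 4 (+); new bracket [0, 1]
m = 0.5, f(m) = 0.75 (+); new bracket [0, 0.5]
m = 0.25, f(m) = -0.3125 (−); new bracket [0.25, 0.5]
m = 0.375, f(m) = 0.1719 (+); new bracket [0.25, 0.375]
m = 0.3125, f(m) = -0.082 (−); new bracket [0.3125, 0.375]
m = 0.34375, f(m) = 0.042 (+); new bracket [0.3125, 0.34375]
m = 0.328125, f(m) = -0.0208 (−); new bracket [0.328125, 0.34375]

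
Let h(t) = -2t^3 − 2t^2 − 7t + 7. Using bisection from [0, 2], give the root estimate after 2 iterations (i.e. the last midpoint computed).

0.5

h(1) = -4 < 0, so the root lies in [0, 1]
h(0.5) = 2.75 > 0, so the root lies in [0.5, 1]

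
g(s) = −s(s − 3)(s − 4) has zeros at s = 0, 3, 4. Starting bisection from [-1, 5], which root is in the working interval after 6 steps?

0

midpoint 2: g = -4 < 0 → [-1, 2]
midpoint 0.5: g = -4.375 < 0 → [-1, 0.5]
midpoint -0.25: g = 3.453125 > 0 → [-0.25, 0.5]
midpoint 0.125: g = -1.3926 < 0 → [-0.25, 0.125]
midpoint -0.0625: g = 0.7776 > 0 → [-0.0625, 0.125]
midpoint 0.03125: g = -0.3682 < 0 → [-0.0625, 0.03125]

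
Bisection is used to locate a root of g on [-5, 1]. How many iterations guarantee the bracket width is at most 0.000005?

Width after n steps is 6/2^n. Need 2^n ≥ 6/0.000005 = 1200000.
2^20 = 1048576 < 1200000 ≤ 2^21 = 2097152, so n = 21.

21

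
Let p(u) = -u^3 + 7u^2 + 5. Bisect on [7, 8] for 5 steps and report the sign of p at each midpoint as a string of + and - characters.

---++

u = 7.5 gives p = -23.125, negative; keep [7, 7.5]
u = 7.25 gives p = -8.140625, negative; keep [7, 7.25]
u = 7.125 gives p = -1.345703, negative; keep [7, 7.125]
u = 7.0625 gives p = 1.8826, positive; keep [7.0625, 7.125]
u = 7.09375 gives p = 0.2824, positive; keep [7.09375, 7.125]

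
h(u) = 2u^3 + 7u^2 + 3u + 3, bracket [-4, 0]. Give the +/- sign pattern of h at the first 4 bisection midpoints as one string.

++--

u = -2 gives h = 9, positive; keep [-4, -2]
u = -3 gives h = 3, positive; keep [-4, -3]
u = -3.5 gives h = -7.5, negative; keep [-3.5, -3]
u = -3.25 gives h = -1.4688, negative; keep [-3.25, -3]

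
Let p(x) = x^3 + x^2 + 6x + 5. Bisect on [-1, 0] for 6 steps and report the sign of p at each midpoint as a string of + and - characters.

p(-0.5) = 2.125 > 0, so the root lies in [-1, -0.5]
p(-0.75) = 0.640625 > 0, so the root lies in [-1, -0.75]
p(-0.875) = -0.154297 < 0, so the root lies in [-0.875, -0.75]
p(-0.8125) = 0.2488 > 0, so the root lies in [-0.875, -0.8125]
p(-0.84375) = 0.0487 > 0, so the root lies in [-0.875, -0.84375]
p(-0.859375) = -0.0524 < 0, so the root lies in [-0.859375, -0.84375]

++-++-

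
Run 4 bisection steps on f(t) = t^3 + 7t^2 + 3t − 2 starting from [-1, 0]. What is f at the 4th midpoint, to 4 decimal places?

f(-0.5) = -1.875 < 0, so the root lies in [-1, -0.5]
f(-0.75) = -0.734375 < 0, so the root lies in [-1, -0.75]
f(-0.875) = 0.064453 > 0, so the root lies in [-0.875, -0.75]
f(-0.8125) = -0.3528 < 0, so the root lies in [-0.875, -0.8125]

-0.3528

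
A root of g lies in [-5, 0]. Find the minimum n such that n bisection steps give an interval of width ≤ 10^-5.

Width after n steps is 5/2^n. Need 2^n ≥ 5/10^-5 = 500000.
2^18 = 262144 < 500000 ≤ 2^19 = 524288, so n = 19.

19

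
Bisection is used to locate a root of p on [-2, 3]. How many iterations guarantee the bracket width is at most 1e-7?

26

Width after n steps is 5/2^n. Need 2^n ≥ 5/1e-7 = 50000000.
2^25 = 33554432 < 50000000 ≤ 2^26 = 67108864, so n = 26.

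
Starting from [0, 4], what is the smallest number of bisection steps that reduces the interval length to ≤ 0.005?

Width after n steps is 4/2^n. Need 2^n ≥ 4/0.005 = 800.
2^9 = 512 < 800 ≤ 2^10 = 1024, so n = 10.

10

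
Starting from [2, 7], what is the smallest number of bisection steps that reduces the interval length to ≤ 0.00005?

Width after n steps is 5/2^n. Need 2^n ≥ 5/0.00005 = 100000.
2^16 = 65536 < 100000 ≤ 2^17 = 131072, so n = 17.

17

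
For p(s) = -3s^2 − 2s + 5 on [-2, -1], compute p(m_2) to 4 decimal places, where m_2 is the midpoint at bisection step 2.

m = -1.5, p(m) = 1.25 (+); new bracket [-2, -1.5]
m = -1.75, p(m) = -0.6875 (−); new bracket [-1.75, -1.5]

-0.6875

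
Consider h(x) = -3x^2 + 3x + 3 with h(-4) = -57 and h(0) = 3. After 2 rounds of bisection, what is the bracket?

midpoint -2: h = -15 < 0 → [-2, 0]
midpoint -1: h = -3 < 0 → [-1, 0]

[-1, 0]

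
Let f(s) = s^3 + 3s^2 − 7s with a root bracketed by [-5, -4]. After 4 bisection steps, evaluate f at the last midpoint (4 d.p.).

-0.5881

s = -4.5 gives f = 1.125, positive; keep [-5, -4.5]
s = -4.75 gives f = -6.234375, negative; keep [-4.75, -4.5]
s = -4.625 gives f = -2.384766, negative; keep [-4.625, -4.5]
s = -4.5625 gives f = -0.5881, negative; keep [-4.5625, -4.5]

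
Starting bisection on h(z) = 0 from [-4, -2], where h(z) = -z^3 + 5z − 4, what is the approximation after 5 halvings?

m = -3, h(m) = 8 (+); new bracket [-3, -2]
m = -2.5, h(m) = -0.875 (−); new bracket [-3, -2.5]
m = -2.75, h(m) = 3.046875 (+); new bracket [-2.75, -2.5]
m = -2.625, h(m) = 0.9629 (+); new bracket [-2.625, -2.5]
m = -2.5625, h(m) = 0.0139 (+); new bracket [-2.5625, -2.5]

-2.5625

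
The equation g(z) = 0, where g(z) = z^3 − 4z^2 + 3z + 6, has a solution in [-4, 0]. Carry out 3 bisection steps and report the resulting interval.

[-1, -0.5]

m = -2, g(m) = -24 (−); new bracket [-2, 0]
m = -1, g(m) = -2 (−); new bracket [-1, 0]
m = -0.5, g(m) = 3.375 (+); new bracket [-1, -0.5]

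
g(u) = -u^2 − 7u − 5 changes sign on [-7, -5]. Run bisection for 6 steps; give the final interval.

m = -6, g(m) = 1 (+); new bracket [-7, -6]
m = -6.5, g(m) = -1.75 (−); new bracket [-6.5, -6]
m = -6.25, g(m) = -0.3125 (−); new bracket [-6.25, -6]
m = -6.125, g(m) = 0.3594 (+); new bracket [-6.25, -6.125]
m = -6.1875, g(m) = 0.0273 (+); new bracket [-6.25, -6.1875]
m = -6.21875, g(m) = -0.1416 (−); new bracket [-6.21875, -6.1875]

[-6.21875, -6.1875]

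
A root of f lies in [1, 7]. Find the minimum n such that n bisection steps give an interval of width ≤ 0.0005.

14

Width after n steps is 6/2^n. Need 2^n ≥ 6/0.0005 = 12000.
2^13 = 8192 < 12000 ≤ 2^14 = 16384, so n = 14.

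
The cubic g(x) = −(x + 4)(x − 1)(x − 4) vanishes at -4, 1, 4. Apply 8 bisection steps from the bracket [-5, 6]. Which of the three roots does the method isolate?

-4

midpoint 0.5: g = -7.875 < 0 → [-5, 0.5]
midpoint -2.25: g = -35.546875 < 0 → [-5, -2.25]
midpoint -3.625: g = -13.224609 < 0 → [-5, -3.625]
midpoint -4.3125: g = 13.8 > 0 → [-4.3125, -3.625]
midpoint -3.96875: g = -1.2373 < 0 → [-4.3125, -3.96875]
midpoint -4.140625: g = 5.8849 > 0 → [-4.140625, -3.96875]
midpoint -4.0546875: g = 2.2265 > 0 → [-4.0546875, -3.96875]
midpoint -4.01171875: g = 0.4705 > 0 → [-4.01171875, -3.96875]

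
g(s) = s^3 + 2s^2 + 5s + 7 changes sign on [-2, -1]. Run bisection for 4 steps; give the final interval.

[-1.625, -1.5625]

m = -1.5, g(m) = 0.625 (+); new bracket [-2, -1.5]
m = -1.75, g(m) = -0.984375 (−); new bracket [-1.75, -1.5]
m = -1.625, g(m) = -0.134766 (−); new bracket [-1.625, -1.5]
m = -1.5625, g(m) = 0.2556 (+); new bracket [-1.625, -1.5625]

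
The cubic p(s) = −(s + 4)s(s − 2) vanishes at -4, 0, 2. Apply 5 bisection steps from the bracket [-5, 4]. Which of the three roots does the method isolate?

-4

p(-0.5) = -4.375 < 0, so the root lies in [-5, -0.5]
p(-2.75) = -16.328125 < 0, so the root lies in [-5, -2.75]
p(-3.875) = -2.845703 < 0, so the root lies in [-5, -3.875]
p(-4.4375) = 12.4978 > 0, so the root lies in [-4.4375, -3.875]
p(-4.15625) = 3.998 > 0, so the root lies in [-4.15625, -3.875]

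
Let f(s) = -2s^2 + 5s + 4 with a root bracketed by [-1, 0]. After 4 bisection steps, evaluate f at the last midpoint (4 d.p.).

-0.3828

m = -0.5, f(m) = 1 (+); new bracket [-1, -0.5]
m = -0.75, f(m) = -0.875 (−); new bracket [-0.75, -0.5]
m = -0.625, f(m) = 0.09375 (+); new bracket [-0.75, -0.625]
m = -0.6875, f(m) = -0.3828 (−); new bracket [-0.6875, -0.625]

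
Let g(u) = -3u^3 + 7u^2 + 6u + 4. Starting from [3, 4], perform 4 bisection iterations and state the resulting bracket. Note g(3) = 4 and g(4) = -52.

g(3.5) = -17.875 < 0, so the root lies in [3, 3.5]
g(3.25) = -5.546875 < 0, so the root lies in [3, 3.25]
g(3.125) = -0.443359 < 0, so the root lies in [3, 3.125]
g(3.0625) = 1.8586 > 0, so the root lies in [3.0625, 3.125]

[3.0625, 3.125]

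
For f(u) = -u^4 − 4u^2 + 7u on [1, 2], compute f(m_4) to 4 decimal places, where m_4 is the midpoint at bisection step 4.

f(1.5) = -3.5625 < 0, so the root lies in [1, 1.5]
f(1.25) = 0.058594 > 0, so the root lies in [1.25, 1.5]
f(1.375) = -1.511963 < 0, so the root lies in [1.25, 1.375]
f(1.3125) = -0.6707 < 0, so the root lies in [1.25, 1.3125]

-0.6707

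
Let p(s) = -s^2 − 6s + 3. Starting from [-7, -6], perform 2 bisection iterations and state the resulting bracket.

[-6.5, -6.25]

p(-6.5) = -0.25 < 0, so the root lies in [-6.5, -6]
p(-6.25) = 1.4375 > 0, so the root lies in [-6.5, -6.25]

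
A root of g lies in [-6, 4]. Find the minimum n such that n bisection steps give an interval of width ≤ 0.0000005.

Width after n steps is 10/2^n. Need 2^n ≥ 10/0.0000005 = 20000000.
2^24 = 16777216 < 20000000 ≤ 2^25 = 33554432, so n = 25.

25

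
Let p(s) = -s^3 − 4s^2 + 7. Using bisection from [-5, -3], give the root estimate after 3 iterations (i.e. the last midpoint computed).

midpoint -4: p = 7 > 0 → [-4, -3]
midpoint -3.5: p = 0.875 > 0 → [-3.5, -3]
midpoint -3.25: p = -0.921875 < 0 → [-3.5, -3.25]

-3.25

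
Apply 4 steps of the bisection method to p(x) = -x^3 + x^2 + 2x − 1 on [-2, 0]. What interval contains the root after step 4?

p(-1) = -1 < 0, so the root lies in [-2, -1]
p(-1.5) = 1.625 > 0, so the root lies in [-1.5, -1]
p(-1.25) = 0.015625 > 0, so the root lies in [-1.25, -1]
p(-1.125) = -0.5605 < 0, so the root lies in [-1.25, -1.125]

[-1.25, -1.125]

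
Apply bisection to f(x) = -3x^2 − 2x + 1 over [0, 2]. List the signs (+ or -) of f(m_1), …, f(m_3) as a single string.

midpoint 1: f = -4 < 0 → [0, 1]
midpoint 0.5: f = -0.75 < 0 → [0, 0.5]
midpoint 0.25: f = 0.3125 > 0 → [0.25, 0.5]

--+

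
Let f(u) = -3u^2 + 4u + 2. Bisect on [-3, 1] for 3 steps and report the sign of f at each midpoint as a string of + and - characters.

u = -1 gives f = -5, negative; keep [-1, 1]
u = 0 gives f = 2, positive; keep [-1, 0]
u = -0.5 gives f = -0.75, negative; keep [-0.5, 0]

-+-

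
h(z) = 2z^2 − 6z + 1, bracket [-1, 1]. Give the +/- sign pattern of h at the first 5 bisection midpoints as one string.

+--+-

midpoint 0: h = 1 > 0 → [0, 1]
midpoint 0.5: h = -1.5 < 0 → [0, 0.5]
midpoint 0.25: h = -0.375 < 0 → [0, 0.25]
midpoint 0.125: h = 0.2812 > 0 → [0.125, 0.25]
midpoint 0.1875: h = -0.0547 < 0 → [0.125, 0.1875]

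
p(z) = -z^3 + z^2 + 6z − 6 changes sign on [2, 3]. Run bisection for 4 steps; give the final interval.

z = 2.5 gives p = -0.375, negative; keep [2, 2.5]
z = 2.25 gives p = 1.171875, positive; keep [2.25, 2.5]
z = 2.375 gives p = 0.494141, positive; keep [2.375, 2.5]
z = 2.4375 gives p = 0.0842, positive; keep [2.4375, 2.5]

[2.4375, 2.5]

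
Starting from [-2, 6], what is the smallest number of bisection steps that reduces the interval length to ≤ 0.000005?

21

Width after n steps is 8/2^n. Need 2^n ≥ 8/0.000005 = 1600000.
2^20 = 1048576 < 1600000 ≤ 2^21 = 2097152, so n = 21.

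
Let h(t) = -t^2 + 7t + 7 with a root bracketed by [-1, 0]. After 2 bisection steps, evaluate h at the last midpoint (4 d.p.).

1.1875

t = -0.5 gives h = 3.25, positive; keep [-1, -0.5]
t = -0.75 gives h = 1.1875, positive; keep [-1, -0.75]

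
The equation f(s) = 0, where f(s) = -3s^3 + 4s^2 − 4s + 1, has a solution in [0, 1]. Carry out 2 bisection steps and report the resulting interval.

s = 0.5 gives f = -0.375, negative; keep [0, 0.5]
s = 0.25 gives f = 0.203125, positive; keep [0.25, 0.5]

[0.25, 0.5]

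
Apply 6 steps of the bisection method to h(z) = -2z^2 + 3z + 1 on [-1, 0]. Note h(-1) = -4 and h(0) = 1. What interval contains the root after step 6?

[-0.28125, -0.265625]

z = -0.5 gives h = -1, negative; keep [-0.5, 0]
z = -0.25 gives h = 0.125, positive; keep [-0.5, -0.25]
z = -0.375 gives h = -0.40625, negative; keep [-0.375, -0.25]
z = -0.3125 gives h = -0.1328, negative; keep [-0.3125, -0.25]
z = -0.28125 gives h = -0.002, negative; keep [-0.28125, -0.25]
z = -0.265625 gives h = 0.062, positive; keep [-0.28125, -0.265625]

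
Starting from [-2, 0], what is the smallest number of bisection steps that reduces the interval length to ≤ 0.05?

Width after n steps is 2/2^n. Need 2^n ≥ 2/0.05 = 40.
2^5 = 32 < 40 ≤ 2^6 = 64, so n = 6.

6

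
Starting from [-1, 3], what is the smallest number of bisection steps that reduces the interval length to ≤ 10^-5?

Width after n steps is 4/2^n. Need 2^n ≥ 4/10^-5 = 400000.
2^18 = 262144 < 400000 ≤ 2^19 = 524288, so n = 19.

19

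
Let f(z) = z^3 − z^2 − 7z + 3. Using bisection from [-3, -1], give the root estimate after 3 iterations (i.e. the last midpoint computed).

-2.25

f(-2) = 5 > 0, so the root lies in [-3, -2]
f(-2.5) = -1.375 < 0, so the root lies in [-2.5, -2]
f(-2.25) = 2.296875 > 0, so the root lies in [-2.5, -2.25]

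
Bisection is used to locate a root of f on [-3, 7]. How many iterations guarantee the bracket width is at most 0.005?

Width after n steps is 10/2^n. Need 2^n ≥ 10/0.005 = 2000.
2^10 = 1024 < 2000 ≤ 2^11 = 2048, so n = 11.

11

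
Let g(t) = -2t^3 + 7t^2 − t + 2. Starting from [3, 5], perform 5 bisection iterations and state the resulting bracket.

[3.4375, 3.5]

t = 4 gives g = -18, negative; keep [3, 4]
t = 3.5 gives g = -1.5, negative; keep [3, 3.5]
t = 3.25 gives g = 4.03125, positive; keep [3.25, 3.5]
t = 3.375 gives g = 1.4727, positive; keep [3.375, 3.5]
t = 3.4375 gives g = 0.0396, positive; keep [3.4375, 3.5]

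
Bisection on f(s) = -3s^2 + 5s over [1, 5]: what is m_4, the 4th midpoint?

1.75

s = 3 gives f = -12, negative; keep [1, 3]
s = 2 gives f = -2, negative; keep [1, 2]
s = 1.5 gives f = 0.75, positive; keep [1.5, 2]
s = 1.75 gives f = -0.4375, negative; keep [1.5, 1.75]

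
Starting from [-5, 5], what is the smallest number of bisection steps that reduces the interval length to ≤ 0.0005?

15

Width after n steps is 10/2^n. Need 2^n ≥ 10/0.0005 = 20000.
2^14 = 16384 < 20000 ≤ 2^15 = 32768, so n = 15.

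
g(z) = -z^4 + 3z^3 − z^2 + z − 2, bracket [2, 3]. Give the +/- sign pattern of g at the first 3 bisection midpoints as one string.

+-+

midpoint 2.5: g = 2.0625 > 0 → [2.5, 3]
midpoint 2.75: g = -1.613281 < 0 → [2.5, 2.75]
midpoint 2.625: g = 0.517334 > 0 → [2.625, 2.75]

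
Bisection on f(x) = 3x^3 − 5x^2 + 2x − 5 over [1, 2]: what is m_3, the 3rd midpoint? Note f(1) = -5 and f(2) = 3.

x = 1.5 gives f = -3.125, negative; keep [1.5, 2]
x = 1.75 gives f = -0.734375, negative; keep [1.75, 2]
x = 1.875 gives f = 0.947266, positive; keep [1.75, 1.875]

1.875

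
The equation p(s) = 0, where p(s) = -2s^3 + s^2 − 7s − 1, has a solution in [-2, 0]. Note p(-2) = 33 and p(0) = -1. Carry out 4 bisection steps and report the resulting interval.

m = -1, p(m) = 9 (+); new bracket [-1, 0]
m = -0.5, p(m) = 3 (+); new bracket [-0.5, 0]
m = -0.25, p(m) = 0.84375 (+); new bracket [-0.25, 0]
m = -0.125, p(m) = -0.1055 (−); new bracket [-0.25, -0.125]

[-0.25, -0.125]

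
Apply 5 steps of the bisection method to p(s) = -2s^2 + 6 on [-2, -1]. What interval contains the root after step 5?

m = -1.5, p(m) = 1.5 (+); new bracket [-2, -1.5]
m = -1.75, p(m) = -0.125 (−); new bracket [-1.75, -1.5]
m = -1.625, p(m) = 0.71875 (+); new bracket [-1.75, -1.625]
m = -1.6875, p(m) = 0.3047 (+); new bracket [-1.75, -1.6875]
m = -1.71875, p(m) = 0.0918 (+); new bracket [-1.75, -1.71875]

[-1.75, -1.71875]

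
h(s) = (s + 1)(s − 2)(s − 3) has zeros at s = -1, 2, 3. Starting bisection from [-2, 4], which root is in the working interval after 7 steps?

h(1) = 4 > 0, so the root lies in [-2, 1]
h(-0.5) = 4.375 > 0, so the root lies in [-2, -0.5]
h(-1.25) = -3.453125 < 0, so the root lies in [-1.25, -0.5]
h(-0.875) = 1.3926 > 0, so the root lies in [-1.25, -0.875]
h(-1.0625) = -0.7776 < 0, so the root lies in [-1.0625, -0.875]
h(-0.96875) = 0.3682 > 0, so the root lies in [-1.0625, -0.96875]
h(-1.015625) = -0.1892 < 0, so the root lies in [-1.015625, -0.96875]

-1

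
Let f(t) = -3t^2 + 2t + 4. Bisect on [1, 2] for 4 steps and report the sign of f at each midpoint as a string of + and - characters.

+---

midpoint 1.5: f = 0.25 > 0 → [1.5, 2]
midpoint 1.75: f = -1.6875 < 0 → [1.5, 1.75]
midpoint 1.625: f = -0.671875 < 0 → [1.5, 1.625]
midpoint 1.5625: f = -0.1992 < 0 → [1.5, 1.5625]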